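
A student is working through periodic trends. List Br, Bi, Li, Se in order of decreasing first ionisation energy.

Br > Se > Bi > Li

Li is in period 2, group 1; Se is in period 4, group 16; Br is in period 4, group 17; Bi is in period 6, group 15.
Across a period the outer electron is held more tightly (higher IE₁); down a group it sits in a higher shell, more shielded, and comes off more easily.
Neither a single period nor a single group — weigh both effects.
Bi > Li: period and group pull opposite ways; the across-period shift dominates (703 vs 520 kJ/mol).
Se > Bi: both effects reinforce here, so Se is clearly the higher of the two.
Br > Se: both are in period 4; the period trend gives Br the larger value.
For reference (kJ/mol): Li 520, Se 941, Br 1140, Bi 703.
So from highest to lowest: Br > Se > Bi > Li.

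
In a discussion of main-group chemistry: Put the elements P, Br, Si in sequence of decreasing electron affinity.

Br > Si > P

Electron affinity generally becomes more exothermic across a period toward the halogens and less exothermic down a group.
These span different periods and groups, so the two trends combine.
Si > P: this pair runs against the simple trend — see the exception note.
Br > Si: the two effects oppose for this pair; the across-period effect wins (325 vs 134 kJ/mol).
Note the exception: Si has a higher electron affinity than P, contrary to the simple trend — adding an electron to P's half-filled 3p³ is unfavourable, so Si (3p²) has the more exothermic EA.
Tabulated electron affinity (kJ/mol): Si 134, P 72, Br 325.
So from highest to lowest: Br > Si > P.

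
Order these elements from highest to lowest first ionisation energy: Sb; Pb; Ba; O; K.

O > Sb > Pb > Ba > K

IE₁ increases left→right with effective nuclear charge and decreases top→bottom as the valence shell moves farther out.
These span different periods and groups, so the two trends combine.
Ba > K: period and group pull opposite ways; the across-period shift dominates (503 vs 419 kJ/mol).
Pb > Ba: both are in period 6; the period trend gives Pb the larger value.
Sb > Pb: both effects reinforce here, so Sb is clearly the higher of the two.
O > Sb: both effects reinforce here, so O is clearly the higher of the two.
Tabulated first ionization energy (kJ/mol): O 1314, K 419, Sb 831, Ba 503, Pb 716.
So from highest to lowest: O > Sb > Pb > Ba > K.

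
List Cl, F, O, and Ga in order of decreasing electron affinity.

Cl, F, O, Ga

O is in period 2, group 16; F is in period 2, group 17; Cl is in period 3, group 17; Ga is in period 4, group 13.
Atoms with high Z_eff and room in the valence shell (especially the halogens) have the most exothermic electron affinities.
These span different periods and groups, so the two trends combine.
O > Ga: relative to Ga, both the across-period and down-group shifts push O's electron affinity up.
F > O: both are in period 2; the period trend gives F the larger value.
Cl > F: this pair runs against the simple trend — see the exception note.
Note the exception: Cl has a higher electron affinity than F, contrary to the simple trend — F's small 2p subshell makes the incoming electron feel strong e⁻–e⁻ repulsion, so Cl actually releases more energy on gaining an electron.
Approximate values (kJ/mol): O 141, F 328, Cl 349, Ga 29.
So from highest to lowest: Cl > F > O > Ga.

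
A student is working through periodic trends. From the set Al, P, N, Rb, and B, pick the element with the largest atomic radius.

Rb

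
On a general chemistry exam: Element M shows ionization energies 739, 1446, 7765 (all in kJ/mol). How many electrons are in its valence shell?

2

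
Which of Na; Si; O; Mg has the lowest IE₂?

Mg

IE_2 is the cost of taking one more electron from the +1 cation: Na⁺ is the bare [Ne] core; Si⁺ still has 3 valence electrons; O⁺ still has 5 valence electrons; Mg⁺ still has 1 valence electron.
Core electrons are held far more tightly than valence electrons, so Na tops the IE_2 order.
Valence configurations: Si⁺ [Ne]3s²3p¹, O⁺ [He]2s²2p³, Mg⁺ [Ne]3s¹.
Approximate IE_2 values (kJ/mol): Na 4562, Si 1577, O 3388, Mg 1451.
So the second ionization energies run Mg < Si < O < Na.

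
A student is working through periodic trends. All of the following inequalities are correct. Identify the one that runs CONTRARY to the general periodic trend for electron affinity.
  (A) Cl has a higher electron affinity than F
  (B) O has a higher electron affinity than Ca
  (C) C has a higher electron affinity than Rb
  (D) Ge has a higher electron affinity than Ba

(A)

The general trend: electron affinity increases across a period and decreases down a group.
(A) Cl (period 3, group 17) vs F (period 2, group 17): the stated order contradicts the simple trend.
(B) O (period 2, group 16) vs Ca (period 4, group 2): the stated order agrees with the simple trend.
(C) C (period 2, group 14) vs Rb (period 5, group 1): the stated order agrees with the simple trend.
(D) Ge (period 4, group 14) vs Ba (period 6, group 2): the stated order agrees with the simple trend.
The exception is (A): F's small 2p subshell makes the incoming electron feel strong e⁻–e⁻ repulsion, so Cl actually releases more energy on gaining an electron.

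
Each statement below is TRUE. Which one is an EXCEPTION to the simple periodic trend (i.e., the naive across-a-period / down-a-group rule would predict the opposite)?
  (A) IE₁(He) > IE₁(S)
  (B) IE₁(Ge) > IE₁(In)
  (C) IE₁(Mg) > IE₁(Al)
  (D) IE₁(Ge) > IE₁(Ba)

(C)

The general trend: first ionization energy increases across a period and decreases down a group.
(A) He (period 1, group 18) vs S (period 3, group 16): the stated order agrees with the simple trend.
(B) Ge (period 4, group 14) vs In (period 5, group 13): the stated order agrees with the simple trend.
(C) Mg (period 3, group 2) vs Al (period 3, group 13): the stated order contradicts the simple trend.
(D) Ge (period 4, group 14) vs Ba (period 6, group 2): the stated order agrees with the simple trend.
The exception is (C): Al's single 3p electron is easier to remove than one from Mg's filled 3s².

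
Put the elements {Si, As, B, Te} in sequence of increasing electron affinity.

Atoms with high Z_eff and room in the valence shell (especially the halogens) have the most exothermic electron affinities.
These sit on a diagonal, where the across-period and down-group effects partly cancel.
As > B: the two effects oppose for this pair; the across-period effect wins (78 vs 27 kJ/mol).
Si > As: the two effects oppose for this pair; the down-group effect wins (134 vs 78 kJ/mol).
Te > Si: period and group pull opposite ways; the across-period shift dominates (190 vs 134 kJ/mol).
Tabulated electron affinity (kJ/mol): B 27, Si 134, As 78, Te 190.
So from lowest to highest: B < As < Si < Te.

B < As < Si < Te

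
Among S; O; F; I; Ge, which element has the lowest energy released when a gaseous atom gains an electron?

Ge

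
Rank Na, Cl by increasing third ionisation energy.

Cl < Na

After 2 electrons have been removed, what remains? Na²⁺ is already 1 electron into the core; Cl²⁺ still has 5 valence electrons.
Pulling an electron out of a noble-gas core costs far more than removing a remaining valence electron, so Na sits at the high end of IE_3.
Approximate IE_3 values (kJ/mol): Na 6910, Cl 3822.
Putting it together, IE_3: Cl < Na.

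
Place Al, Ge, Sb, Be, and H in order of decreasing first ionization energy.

H > Be > Sb > Ge > Al

Across a period the outer electron is held more tightly (higher IE₁); down a group it sits in a higher shell, more shielded, and comes off more easily.
These sit on a diagonal, where the across-period and down-group effects partly cancel.
Ge > Al: period and group pull opposite ways; the across-period shift dominates (762 vs 578 kJ/mol).
Sb > Ge: the two effects oppose for this pair; the across-period effect wins (831 vs 762 kJ/mol).
Be > Sb: the two effects oppose for this pair; the down-group effect wins (900 vs 831 kJ/mol).
H > Be: the two effects oppose for this pair; the down-group effect wins (1312 vs 900 kJ/mol).
For reference (kJ/mol): H 1312, Be 900, Al 578, Ge 762, Sb 831.
So from highest to lowest: H > Be > Sb > Ge > Al.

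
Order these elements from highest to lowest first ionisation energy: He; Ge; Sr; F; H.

He > F > H > Ge > Sr

H is in period 1, group 1; He is in period 1, group 18; F is in period 2, group 17; Ge is in period 4, group 14; Sr is in period 5, group 2.
IE₁ increases left→right with effective nuclear charge and decreases top→bottom as the valence shell moves farther out.
Neither a single period nor a single group — weigh both effects.
Ge > Sr: relative to Sr, both the across-period and down-group shifts push Ge's first ionization energy up.
H > Ge: period and group pull opposite ways; the down-group shift dominates (1312 vs 762 kJ/mol).
F > H: period and group pull opposite ways; the across-period shift dominates (1681 vs 1312 kJ/mol).
He > F: both effects reinforce here, so He is clearly the higher of the two.
For reference (kJ/mol): H 1312, He 2372, F 1681, Ge 762, Sr 550.
So from highest to lowest: He > F > H > Ge > Sr.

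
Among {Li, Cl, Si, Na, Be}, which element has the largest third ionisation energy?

Be

Consider each +2 ion: Li²⁺ is already 1 electron into the core; Cl²⁺ still has 5 valence electrons; Si²⁺ still has 2 valence electrons; Na²⁺ is already 1 electron into the core; Be²⁺ is the bare [He] core.
Breaking into a closed-shell core is much more expensive than removing a leftover valence electron — Na, Li and Be have the largest IE_3 here.
Valence configurations: Cl²⁺ [Ne]3s²3p³, Si²⁺ [Ne]3s².
Tabulated IE_3 (kJ/mol): Li 11815, Cl 3822, Si 3232, Na 6910, Be 14849.
Overall IE_3 order: Si < Cl < Na < Li < Be.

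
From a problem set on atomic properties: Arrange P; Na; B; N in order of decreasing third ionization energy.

IE_3 is the cost of taking one more electron from the +2 cation: P²⁺ still has 3 valence electrons; Na²⁺ is already 1 electron into the core; B²⁺ still has 1 valence electron; N²⁺ still has 3 valence electrons.
Pulling an electron out of a noble-gas core costs far more than removing a remaining valence electron, so Na sits at the high end of IE_3.
Valence configurations: P²⁺ [Ne]3s²3p¹, B²⁺ [He]2s¹, N²⁺ [He]2s²2p¹.
Approximate IE_3 values (kJ/mol): P 2914, Na 6910, B 3660, N 4578.
Overall IE_3 order: P < B < N < Na.

Na > N > B > P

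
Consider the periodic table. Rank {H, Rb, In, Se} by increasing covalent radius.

H is in period 1, group 1; Se is in period 4, group 16; Rb is in period 5, group 1; In is in period 5, group 13.
Atomic radius shrinks across a period as nuclear charge pulls the same shell inward, and grows down a group as new shells are added.
Neither a single period nor a single group — weigh both effects.
Se > H: the two effects oppose for this pair; the down-group effect wins (116 vs 32 pm).
In > Se: both effects reinforce here, so In is clearly the larger of the two.
Rb > In: both are in period 5; the period trend gives Rb the larger value.
For reference (pm): H 32, Se 116, Rb 210, In 142.
So from smallest to largest: H < Se < In < Rb.

H < Se < In < Rb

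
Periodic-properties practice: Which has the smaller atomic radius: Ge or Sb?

Ge is in period 4, group 14; Sb is in period 5, group 15.
Radius decreases left→right (rising Z_eff, same n) and increases top→bottom (higher n).
These sit on a diagonal, where the across-period and down-group effects partly cancel.
Sb > Ge: period and group pull opposite ways; the down-group shift dominates (140 vs 121 pm).
For reference (pm): Ge 121, Sb 140.
So Ge has the smaller atomic radius (Ge < Sb).

Ge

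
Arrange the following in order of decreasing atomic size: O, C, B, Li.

Li is in period 2, group 1; B is in period 2, group 13; C is in period 2, group 14; O is in period 2, group 16.
Across a period the added protons contract the valence shell; down a group each new principal shell makes the atom larger.
All lie in period 2, so atomic radius increases right to left.
So from largest to smallest: Li > B > C > O.

Li > B > C > O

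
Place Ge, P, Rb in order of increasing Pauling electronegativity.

P is in period 3, group 15; Ge is in period 4, group 14; Rb is in period 5, group 1.
Atoms toward the upper right of the periodic table pull bonding electrons most strongly.
Here both period and group differ, so the two effects have to be weighed against each other.
Ge > Rb: relative to Rb, both the across-period and down-group shifts push Ge's electronegativity up.
P > Ge: relative to Ge, both the across-period and down-group shifts push P's electronegativity up.
Approximate values (Pauling): P 2.19, Ge 2.01, Rb 0.82.
So from lowest to highest: Rb < Ge < P.

Rb, Ge, P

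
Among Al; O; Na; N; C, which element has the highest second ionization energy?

Na

IE_2 is the cost of taking one more electron from the +1 cation: Al⁺ still has 2 valence electrons; O⁺ still has 5 valence electrons; Na⁺ is the bare [Ne] core; N⁺ still has 4 valence electrons; C⁺ still has 3 valence electrons.
Pulling an electron out of a noble-gas core costs far more than removing a remaining valence electron, so Na sits at the high end of IE_2.
Valence configurations: Al⁺ [Ne]3s², O⁺ [He]2s²2p³, N⁺ [He]2s²2p², C⁺ [He]2s²2p¹.
The numbers (kJ/mol): Al 1817, O 3388, Na 4562, N 2856, C 2353.
So the second ionization energies run Al < C < N < O < Na.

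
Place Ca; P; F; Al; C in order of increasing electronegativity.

Ca < Al < P < C < F

C is in period 2, group 14; F is in period 2, group 17; Al is in period 3, group 13; P is in period 3, group 15; Ca is in period 4, group 2.
Electronegativity increases across a period and decreases down a group, tracking effective nuclear charge and atomic size.
These span different periods and groups, so the two trends combine.
Al > Ca: relative to Ca, both the across-period and down-group shifts push Al's electronegativity up.
P > Al: both are in period 3; the period trend gives P the larger value.
C > P: the two effects oppose for this pair; the down-group effect wins (2.55 vs 2.19).
F > C: both are in period 2; the period trend gives F the larger value.
Tabulated electronegativity (Pauling): C 2.55, F 3.98, Al 1.61, P 2.19, Ca 1.00.
So from lowest to highest: Ca < Al < P < C < F.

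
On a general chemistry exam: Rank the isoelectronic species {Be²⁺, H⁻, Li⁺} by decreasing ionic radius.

All of these have 2 electrons, so size is governed by nuclear charge alone: the more protons, the stronger the pull on the same electron cloud, and the smaller the ion.
Nuclear charges: Be²⁺ (Z=4), Li⁺ (Z=3), H⁻ (Z=1).
Largest to smallest: H⁻ > Li⁺ > Be²⁺.

H⁻ > Li⁺ > Be²⁺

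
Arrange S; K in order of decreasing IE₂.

K > S

Consider each +1 ion: S⁺ still has 5 valence electrons; K⁺ is the bare [Ar] core.
Breaking into a closed-shell core is much more expensive than removing a leftover valence electron — K has the largest IE_2 here.
Tabulated IE_2 (kJ/mol): S 2252, K 3052.
So the second ionization energies run S < K.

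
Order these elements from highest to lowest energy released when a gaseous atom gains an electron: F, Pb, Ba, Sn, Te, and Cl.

Cl > F > Te > Sn > Pb > Ba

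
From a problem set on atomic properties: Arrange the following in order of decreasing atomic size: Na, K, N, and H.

K, Na, N, H

Radius decreases left→right (rising Z_eff, same n) and increases top→bottom (higher n).
These span different periods and groups, so the two trends combine.
N > H: period and group pull opposite ways; the down-group shift dominates (71 vs 32 pm).
Na > N: both effects reinforce here, so Na is clearly the larger of the two.
K > Na: they share group 1; the group trend gives K the larger value.
For reference (pm): H 32, N 71, Na 155, K 196.
So from largest to smallest: K > Na > N > H.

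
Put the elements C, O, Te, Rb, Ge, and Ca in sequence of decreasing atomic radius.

C is in period 2, group 14; O is in period 2, group 16; Ca is in period 4, group 2; Ge is in period 4, group 14; Rb is in period 5, group 1; Te is in period 5, group 16.
Moving right in a period, electrons are added to the same shell under a stronger nuclear pull, so atoms get smaller; moving down, a new shell is opened and atoms get larger.
Neither a single period nor a single group — weigh both effects.
C > O: both are in period 2; the period trend gives C the larger value.
Ge > C: Ge sits below C in group 14, so the down-group effect alone puts Ge larger.
Te > Ge: period and group pull opposite ways; the down-group shift dominates (136 vs 121 pm).
Ca > Te: period and group pull opposite ways; the across-period shift dominates (171 vs 136 pm).
Rb > Ca: relative to Ca, both the across-period and down-group shifts push Rb's atomic radius up.
Approximate values (pm): C 75, O 63, Ca 171, Ge 121, Rb 210, Te 136.
So from largest to smallest: Rb > Ca > Te > Ge > C > O.

Rb > Ca > Te > Ge > C > O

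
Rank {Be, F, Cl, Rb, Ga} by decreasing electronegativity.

F, Cl, Ga, Be, Rb

Be is in period 2, group 2; F is in period 2, group 17; Cl is in period 3, group 17; Ga is in period 4, group 13; Rb is in period 5, group 1.
Smaller atoms with higher effective nuclear charge are more electronegative.
Neither a single period nor a single group — weigh both effects.
Be > Rb: both effects reinforce here, so Be is clearly the higher of the two.
Ga > Be: the two effects oppose for this pair; the across-period effect wins (1.81 vs 1.57).
Cl > Ga: relative to Ga, both the across-period and down-group shifts push Cl's electronegativity up.
F > Cl: they share group 17; the group trend gives F the larger value.
For reference (Pauling): Be 1.57, F 3.98, Cl 3.16, Ga 1.81, Rb 0.82.
So from highest to lowest: F > Cl > Ga > Be > Rb.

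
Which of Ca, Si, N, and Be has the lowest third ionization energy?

Si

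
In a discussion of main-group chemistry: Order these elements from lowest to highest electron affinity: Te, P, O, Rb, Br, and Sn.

Rb < P < Sn < O < Te < Br

O is in period 2, group 16; P is in period 3, group 15; Br is in period 4, group 17; Rb is in period 5, group 1; Sn is in period 5, group 14; Te is in period 5, group 16.
Adding an electron releases more energy for atoms nearer the top right (short of the noble gases).
Neither a single period nor a single group — weigh both effects.
P > Rb: both effects reinforce here, so P is clearly the higher of the two.
Sn > P: this pair runs against the simple trend — see the exception note.
O > Sn: relative to Sn, both the across-period and down-group shifts push O's electron affinity up.
Te > O: this pair runs against the simple trend — see the exception note.
Br > Te: both effects reinforce here, so Br is clearly the higher of the two.
Note the exception: Sn has a higher electron affinity than P, contrary to the simple trend — adding an electron to P's half-filled np³ subshell costs electron-pairing energy.
Note the exception: Te has a higher electron affinity than O, contrary to the simple trend — O's compact 2p subshell gives strong electron–electron repulsion on the added electron.
Approximate values (kJ/mol): O 141, P 72, Br 325, Rb 47, Sn 107, Te 190.
So from lowest to highest: Rb < P < Sn < O < Te < Br.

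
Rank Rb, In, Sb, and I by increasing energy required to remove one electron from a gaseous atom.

Rb < In < Sb < I

Rb is in period 5, group 1; In is in period 5, group 13; Sb is in period 5, group 15; I is in period 5, group 17.
Removing the outermost electron gets harder across a period and easier down a group.
All lie in period 5, so first ionization energy increases left to right.
So from lowest to highest: Rb < In < Sb < I.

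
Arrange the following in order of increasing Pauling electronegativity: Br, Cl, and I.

Cl is in period 3, group 17; Br is in period 4, group 17; I is in period 5, group 17.
Atoms toward the upper right of the periodic table pull bonding electrons most strongly.
All are in group 17, so electronegativity increases up the group.
So from lowest to highest: I < Br < Cl.

I, Br, Cl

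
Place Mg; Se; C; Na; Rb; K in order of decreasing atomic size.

C is in period 2, group 14; Na is in period 3, group 1; Mg is in period 3, group 2; K is in period 4, group 1; Se is in period 4, group 16; Rb is in period 5, group 1.
Atomic radius shrinks across a period as nuclear charge pulls the same shell inward, and grows down a group as new shells are added.
These span different periods and groups, so the two trends combine.
Se > C: period and group pull opposite ways; the down-group shift dominates (116 vs 75 pm).
Mg > Se: the two effects oppose for this pair; the across-period effect wins (139 vs 116 pm).
Na > Mg: both are in period 3; the period trend gives Na the larger value.
K > Na: K sits below Na in group 1, so the down-group effect alone puts K larger.
Rb > K: Rb sits below K in group 1, so the down-group effect alone puts Rb larger.
Tabulated atomic radius (pm): C 75, Na 155, Mg 139, K 196, Se 116, Rb 210.
So from largest to smallest: Rb > K > Na > Mg > Se > C.

Rb > K > Na > Mg > Se > C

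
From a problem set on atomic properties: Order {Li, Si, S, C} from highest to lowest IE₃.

Li > C > S > Si

IE_3 is the cost of taking one more electron from the +2 cation: Li²⁺ is already 1 electron into the core; Si²⁺ still has 2 valence electrons; S²⁺ still has 4 valence electrons; C²⁺ still has 2 valence electrons.
Breaking into a closed-shell core is much more expensive than removing a leftover valence electron — Li has the largest IE_3 here.
Valence configurations: Si²⁺ [Ne]3s², S²⁺ [Ne]3s²3p², C²⁺ [He]2s².
Approximate IE_3 values (kJ/mol): Li 11815, Si 3232, S 3357, C 4620.
So the third ionization energies run Si < S < C < Li.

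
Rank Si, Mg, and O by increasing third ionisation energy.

Si < O < Mg

The third ionization energy removes an electron from the +2 ion. For each element: Si²⁺ still has 2 valence electrons; Mg²⁺ is the bare [Ne] core; O²⁺ still has 4 valence electrons.
Pulling an electron out of a noble-gas core costs far more than removing a remaining valence electron, so Mg sits at the high end of IE_3.
Valence configurations: Si²⁺ [Ne]3s², O²⁺ [He]2s²2p².
Tabulated IE_3 (kJ/mol): Si 3232, Mg 7733, O 5300.
Putting it together, IE_3: Si < O < Mg.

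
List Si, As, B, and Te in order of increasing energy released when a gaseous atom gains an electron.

EA tends to increase across a period and decrease down a group, though the pattern is less regular than for IE or radius.
A diagonal step moves right (one effect) and down (the opposite effect) at once.
As > B: the two effects oppose for this pair; the across-period effect wins (78 vs 27 kJ/mol).
Si > As: period and group pull opposite ways; the down-group shift dominates (134 vs 78 kJ/mol).
Te > Si: the two effects oppose for this pair; the across-period effect wins (190 vs 134 kJ/mol).
For reference (kJ/mol): B 27, Si 134, As 78, Te 190.
So from lowest to highest: B < As < Si < Te.

B < As < Si < Te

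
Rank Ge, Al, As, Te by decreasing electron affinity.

Te > Ge > As > Al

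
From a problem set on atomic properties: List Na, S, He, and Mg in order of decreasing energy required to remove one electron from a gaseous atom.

He > S > Mg > Na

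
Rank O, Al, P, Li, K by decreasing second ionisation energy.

IE_2 is the cost of taking one more electron from the +1 cation: O⁺ still has 5 valence electrons; Al⁺ still has 2 valence electrons; P⁺ still has 4 valence electrons; Li⁺ is the bare [He] core; K⁺ is the bare [Ar] core.
Usually core removal costs more than valence removal, but here the competition is close: a tightly held n=2 valence electron can cost more to remove than an n=3 core electron, so the actual values have to decide it.
Valence configurations: O⁺ [He]2s²2p³, Al⁺ [Ne]3s², P⁺ [Ne]3s²3p².
Approximate IE_2 values (kJ/mol): O 3388, Al 1817, P 1907, Li 7298, K 3052.
So the second ionization energies run Al < P < K < O < Li.

Li, O, K, P, Al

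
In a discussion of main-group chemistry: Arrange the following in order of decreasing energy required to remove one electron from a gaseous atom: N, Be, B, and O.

N > O > Be > B

Be is in period 2, group 2; B is in period 2, group 13; N is in period 2, group 15; O is in period 2, group 16.
IE₁ increases left→right with effective nuclear charge and decreases top→bottom as the valence shell moves farther out.
All lie in period 2; the across-period trend (first ionization energy increases left to right) applies, with the exception below.
Note the exception: Be has a higher first ionization energy than B, contrary to the simple trend — removing B's lone 2p electron is easier than breaking Be's filled 2s².
Note the exception: N has a higher first ionization energy than O, contrary to the simple trend — pairing an electron in O's 2p⁴ costs repulsion energy, so O ionizes more easily than half-filled N (2p³).
Approximate values (kJ/mol): Be 900, B 801, N 1402, O 1314.
So from highest to lowest: N > O > Be > B.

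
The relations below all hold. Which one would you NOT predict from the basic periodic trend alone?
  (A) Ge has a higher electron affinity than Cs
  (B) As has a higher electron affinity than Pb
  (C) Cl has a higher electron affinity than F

(C)

The general trend: electron affinity increases across a period and decreases down a group.
(A) Ge (period 4, group 14) vs Cs (period 6, group 1): the stated order agrees with the simple trend.
(B) As (period 4, group 15) vs Pb (period 6, group 14): the stated order agrees with the simple trend.
(C) Cl (period 3, group 17) vs F (period 2, group 17): the stated order contradicts the simple trend.
The exception is (C): F's small 2p subshell makes the incoming electron feel strong e⁻–e⁻ repulsion, so Cl actually releases more energy on gaining an electron.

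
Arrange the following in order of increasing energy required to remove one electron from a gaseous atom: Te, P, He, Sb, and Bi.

Bi, Sb, Te, P, He

He is in period 1, group 18; P is in period 3, group 15; Sb is in period 5, group 15; Te is in period 5, group 16; Bi is in period 6, group 15.
Across a period the outer electron is held more tightly (higher IE₁); down a group it sits in a higher shell, more shielded, and comes off more easily.
These span different periods and groups, so the two trends combine.
Sb > Bi: they share group 15; the group trend gives Sb the larger value.
Te > Sb: Te lies to the right of Sb in period 5, so the across-period effect alone puts Te higher.
P > Te: period and group pull opposite ways; the down-group shift dominates (1012 vs 869 kJ/mol).
He > P: both effects reinforce here, so He is clearly the higher of the two.
Tabulated first ionization energy (kJ/mol): He 2372, P 1012, Sb 831, Te 869, Bi 703.
So from lowest to highest: Bi < Sb < Te < P < He.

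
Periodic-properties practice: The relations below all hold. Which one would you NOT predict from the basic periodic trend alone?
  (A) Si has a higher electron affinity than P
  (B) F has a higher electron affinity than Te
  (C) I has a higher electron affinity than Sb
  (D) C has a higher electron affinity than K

The general trend: electron affinity increases across a period and decreases down a group.
(A) Si (period 3, group 14) vs P (period 3, group 15): the stated order contradicts the simple trend.
(B) F (period 2, group 17) vs Te (period 5, group 16): the stated order agrees with the simple trend.
(C) I (period 5, group 17) vs Sb (period 5, group 15): the stated order agrees with the simple trend.
(D) C (period 2, group 14) vs K (period 4, group 1): the stated order agrees with the simple trend.
The exception is (A): adding an electron to P's half-filled 3p³ is unfavourable, so Si (3p²) has the more exothermic EA.

(A)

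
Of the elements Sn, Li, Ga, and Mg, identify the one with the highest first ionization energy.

Mg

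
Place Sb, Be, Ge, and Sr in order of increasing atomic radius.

Be < Ge < Sb < Sr

Radius decreases left→right (rising Z_eff, same n) and increases top→bottom (higher n).
These span different periods and groups, so the two trends combine.
Ge > Be: the two effects oppose for this pair; the down-group effect wins (121 vs 102 pm).
Sb > Ge: period and group pull opposite ways; the down-group shift dominates (140 vs 121 pm).
Sr > Sb: both are in period 5; the period trend gives Sr the larger value.
Tabulated atomic radius (pm): Be 102, Ge 121, Sr 185, Sb 140.
So from smallest to largest: Be < Ge < Sb < Sr.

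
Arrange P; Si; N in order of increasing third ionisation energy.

P < Si < N

After 2 electrons have been removed, what remains? P²⁺ still has 3 valence electrons; Si²⁺ still has 2 valence electrons; N²⁺ still has 3 valence electrons.
All are still removing valence electrons, so compare the +2 ions as you would atoms: IE_3 generally rises across a period (higher Z_eff) and falls down a group (larger shell), subject to the usual subshell exceptions.
Valence configurations: P²⁺ [Ne]3s²3p¹, Si²⁺ [Ne]3s², N²⁺ [He]2s²2p¹.
P²⁺ loses a lone 3p electron whereas Si²⁺ must break into a filled 3s² pair, so IE_3(Si) > IE_3(P) even though P has the higher nuclear charge.
The numbers (kJ/mol): P 2914, Si 3232, N 4578.
Hence IE_3: P < Si < N.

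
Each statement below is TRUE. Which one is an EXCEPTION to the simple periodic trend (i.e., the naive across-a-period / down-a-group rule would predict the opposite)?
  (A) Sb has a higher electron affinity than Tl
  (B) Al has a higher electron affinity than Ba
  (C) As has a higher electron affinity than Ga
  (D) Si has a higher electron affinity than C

The general trend: electron affinity increases across a period and decreases down a group.
(A) Sb (period 5, group 15) vs Tl (period 6, group 13): the stated order agrees with the simple trend.
(B) Al (period 3, group 13) vs Ba (period 6, group 2): the stated order agrees with the simple trend.
(C) As (period 4, group 15) vs Ga (period 4, group 13): the stated order agrees with the simple trend.
(D) Si (period 3, group 14) vs C (period 2, group 14): the stated order contradicts the simple trend.
The exception is (D): Si's larger, more diffuse 3p orbitals accept an added electron slightly more readily than C's compact 2p.

(D)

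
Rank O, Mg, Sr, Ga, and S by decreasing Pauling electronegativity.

O > S > Ga > Mg > Sr

O is in period 2, group 16; Mg is in period 3, group 2; S is in period 3, group 16; Ga is in period 4, group 13; Sr is in period 5, group 2.
Atoms toward the upper right of the periodic table pull bonding electrons most strongly.
These span different periods and groups, so the two trends combine.
Mg > Sr: they share group 2; the group trend gives Mg the larger value.
Ga > Mg: period and group pull opposite ways; the across-period shift dominates (1.81 vs 1.31).
S > Ga: both effects reinforce here, so S is clearly the higher of the two.
O > S: O sits above S in group 16, so the down-group effect alone puts O higher.
Tabulated electronegativity (Pauling): O 3.44, Mg 1.31, S 2.58, Ga 1.81, Sr 0.95.
So from highest to lowest: O > S > Ga > Mg > Sr.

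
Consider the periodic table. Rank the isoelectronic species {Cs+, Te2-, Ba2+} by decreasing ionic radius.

All of these have 54 electrons, so size is governed by nuclear charge alone: the more protons, the stronger the pull on the same electron cloud, and the smaller the ion.
Nuclear charges: Ba2+ (Z=56), Cs+ (Z=55), Te2- (Z=52).
Largest to smallest: Te2- > Cs+ > Ba2+.

Te2- > Cs+ > Ba2+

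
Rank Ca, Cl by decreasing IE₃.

Ca > Cl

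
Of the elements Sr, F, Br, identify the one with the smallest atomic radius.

F is in period 2, group 17; Br is in period 4, group 17; Sr is in period 5, group 2.
Atomic radius shrinks across a period as nuclear charge pulls the same shell inward, and grows down a group as new shells are added.
Here both period and group differ, so the two effects have to be weighed against each other.
Br > F: Br sits below F in group 17, so the down-group effect alone puts Br larger.
Sr > Br: relative to Br, both the across-period and down-group shifts push Sr's atomic radius up.
Tabulated atomic radius (pm): F 64, Br 114, Sr 185.
The smallest atomic radius among these belongs to F.

F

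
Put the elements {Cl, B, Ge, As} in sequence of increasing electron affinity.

B < As < Ge < Cl

B is in period 2, group 13; Cl is in period 3, group 17; Ge is in period 4, group 14; As is in period 4, group 15.
EA tends to increase across a period and decrease down a group, though the pattern is less regular than for IE or radius.
These span different periods and groups, so the two trends combine.
As > B: the two effects oppose for this pair; the across-period effect wins (78 vs 27 kJ/mol).
Ge > As: this pair runs against the simple trend — see the exception note.
Cl > Ge: relative to Ge, both the across-period and down-group shifts push Cl's electron affinity up.
Note the exception: Ge has a higher electron affinity than As, contrary to the simple trend — adding an electron to As's half-filled 4p³ is unfavourable, so Ge (4p²) has the more exothermic EA.
For reference (kJ/mol): B 27, Cl 349, Ge 119, As 78.
So from lowest to highest: B < As < Ge < Cl.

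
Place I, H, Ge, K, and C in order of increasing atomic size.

Atomic radius shrinks across a period as nuclear charge pulls the same shell inward, and grows down a group as new shells are added.
Here both period and group differ, so the two effects have to be weighed against each other.
C > H: period and group pull opposite ways; the down-group shift dominates (75 vs 32 pm).
Ge > C: they share group 14; the group trend gives Ge the larger value.
I > Ge: the two effects oppose for this pair; the down-group effect wins (133 vs 121 pm).
K > I: the two effects oppose for this pair; the across-period effect wins (196 vs 133 pm).
For reference (pm): H 32, C 75, K 196, Ge 121, I 133.
So from smallest to largest: H < C < Ge < I < K.

H < C < Ge < I < K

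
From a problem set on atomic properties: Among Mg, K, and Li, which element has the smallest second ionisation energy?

Mg

Consider each +1 ion: Mg⁺ still has 1 valence electron; K⁺ is the bare [Ar] core; Li⁺ is the bare [He] core.
Pulling an electron out of a noble-gas core costs far more than removing a remaining valence electron, so K and Li sit at the high end of IE_2.
Tabulated IE_2 (kJ/mol): Mg 1451, K 3052, Li 7298.
So the second ionization energies run Mg < K < Li.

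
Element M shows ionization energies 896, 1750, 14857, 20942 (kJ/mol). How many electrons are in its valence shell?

Look for the largest jump between consecutive ionization energies: IE3/IE2 ≈ 8.5, far larger than any earlier ratio.
That jump marks the point where a core electron is being removed. So the atom has 2 valence electrons.

2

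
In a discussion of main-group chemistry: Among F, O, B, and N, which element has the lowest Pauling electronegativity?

B

Electronegativity increases across a period and decreases down a group, tracking effective nuclear charge and atomic size.
All lie in period 2, so electronegativity increases left to right.
The lowest Pauling electronegativity among these belongs to B.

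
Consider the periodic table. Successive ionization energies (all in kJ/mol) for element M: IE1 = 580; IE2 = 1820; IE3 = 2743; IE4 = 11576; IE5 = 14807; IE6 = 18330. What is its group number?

Group 13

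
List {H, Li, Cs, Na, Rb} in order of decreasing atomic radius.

H is in period 1, group 1; Li is in period 2, group 1; Na is in period 3, group 1; Rb is in period 5, group 1; Cs is in period 6, group 1.
Moving right in a period, electrons are added to the same shell under a stronger nuclear pull, so atoms get smaller; moving down, a new shell is opened and atoms get larger.
All are in group 1, so atomic radius increases down the group.
So from largest to smallest: Cs > Rb > Na > Li > H.

Cs > Rb > Na > Li > H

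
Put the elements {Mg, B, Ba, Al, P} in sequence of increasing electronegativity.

Ba < Mg < Al < B < P

Smaller atoms with higher effective nuclear charge are more electronegative.
Here both period and group differ, so the two effects have to be weighed against each other.
Mg > Ba: they share group 2; the group trend gives Mg the larger value.
Al > Mg: both are in period 3; the period trend gives Al the larger value.
B > Al: they share group 13; the group trend gives B the larger value.
P > B: period and group pull opposite ways; the across-period shift dominates (2.19 vs 2.04).
Approximate values (Pauling): B 2.04, Mg 1.31, Al 1.61, P 2.19, Ba 0.89.
So from lowest to highest: Ba < Mg < Al < B < P.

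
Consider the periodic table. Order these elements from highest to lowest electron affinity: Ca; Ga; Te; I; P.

I > Te > P > Ga > Ca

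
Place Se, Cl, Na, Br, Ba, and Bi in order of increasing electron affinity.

Adding an electron releases more energy for atoms nearer the top right (short of the noble gases).
These span different periods and groups, so the two trends combine.
Na > Ba: period and group pull opposite ways; the down-group shift dominates (53 vs 14 kJ/mol).
Bi > Na: the two effects oppose for this pair; the across-period effect wins (91 vs 53 kJ/mol).
Se > Bi: both effects reinforce here, so Se is clearly the higher of the two.
Br > Se: both are in period 4; the period trend gives Br the larger value.
Cl > Br: Cl sits above Br in group 17, so the down-group effect alone puts Cl higher.
Tabulated electron affinity (kJ/mol): Na 53, Cl 349, Se 195, Br 325, Ba 14, Bi 91.
So from lowest to highest: Ba < Na < Bi < Se < Br < Cl.

Ba < Na < Bi < Se < Br < Cl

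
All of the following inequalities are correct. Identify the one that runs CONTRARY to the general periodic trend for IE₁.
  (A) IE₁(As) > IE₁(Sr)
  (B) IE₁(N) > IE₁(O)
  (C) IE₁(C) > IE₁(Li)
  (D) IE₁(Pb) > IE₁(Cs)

(B)

The general trend: IE₁ increases across a period and decreases down a group.
(A) As (period 4, group 15) vs Sr (period 5, group 2): the stated order agrees with the simple trend.
(B) N (period 2, group 15) vs O (period 2, group 16): the stated order contradicts the simple trend.
(C) C (period 2, group 14) vs Li (period 2, group 1): the stated order agrees with the simple trend.
(D) Pb (period 6, group 14) vs Cs (period 6, group 1): the stated order agrees with the simple trend.
The exception is (B): pairing an electron in O's 2p⁴ costs repulsion energy, so O ionizes more easily than half-filled N (2p³).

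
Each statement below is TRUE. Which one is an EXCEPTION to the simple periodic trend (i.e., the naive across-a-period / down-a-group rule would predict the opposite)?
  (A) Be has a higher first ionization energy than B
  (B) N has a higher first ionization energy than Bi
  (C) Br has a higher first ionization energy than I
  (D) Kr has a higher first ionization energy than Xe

(A)

The general trend: first ionization energy increases across a period and decreases down a group.
(A) Be (period 2, group 2) vs B (period 2, group 13): the stated order contradicts the simple trend.
(B) N (period 2, group 15) vs Bi (period 6, group 15): the stated order agrees with the simple trend.
(C) Br (period 4, group 17) vs I (period 5, group 17): the stated order agrees with the simple trend.
(D) Kr (period 4, group 18) vs Xe (period 5, group 18): the stated order agrees with the simple trend.
The exception is (A): removing B's lone 2p electron is easier than breaking Be's filled 2s².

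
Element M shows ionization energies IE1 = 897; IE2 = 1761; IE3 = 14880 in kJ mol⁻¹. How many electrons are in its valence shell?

Look for the largest jump between consecutive ionization energies: IE3/IE2 ≈ 8.4, far larger than any earlier ratio.
That jump marks the point where a core electron is being removed. So the atom has 2 valence electrons.

2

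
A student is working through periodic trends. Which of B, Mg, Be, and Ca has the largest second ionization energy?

B

Consider each +1 ion: B⁺ still has 2 valence electrons; Mg⁺ still has 1 valence electron; Be⁺ still has 1 valence electron; Ca⁺ still has 1 valence electron.
All are still removing valence electrons, so compare the +1 ions as you would atoms: IE_2 generally rises across a period (higher Z_eff) and falls down a group (larger shell), subject to the usual subshell exceptions.
Valence configurations: B⁺ [He]2s², Mg⁺ [Ne]3s¹, Be⁺ [He]2s¹, Ca⁺ [Ar]4s¹.
Tabulated IE_2 (kJ/mol): B 2427, Mg 1451, Be 1757, Ca 1145.
So the second ionization energies run Ca < Mg < Be < B.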